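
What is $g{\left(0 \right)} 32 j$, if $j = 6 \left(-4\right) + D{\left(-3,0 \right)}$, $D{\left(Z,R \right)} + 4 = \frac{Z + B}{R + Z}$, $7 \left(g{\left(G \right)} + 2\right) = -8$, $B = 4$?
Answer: $\frac{59840}{21} \approx 2849.5$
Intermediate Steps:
$g{\left(G \right)} = - \frac{22}{7}$ ($g{\left(G \right)} = -2 + \frac{1}{7} \left(-8\right) = -2 - \frac{8}{7} = - \frac{22}{7}$)
$D{\left(Z,R \right)} = -4 + \frac{4 + Z}{R + Z}$ ($D{\left(Z,R \right)} = -4 + \frac{Z + 4}{R + Z} = -4 + \frac{4 + Z}{R + Z}$)
$j = - \frac{85}{3}$ ($j = 6 \left(-4\right) + \frac{4 - 0 - -9}{0 - 3} = -24 + \frac{4 + 0 + 9}{-3} = -24 - \frac{13}{3} = - \frac{85}{3} \approx -28.333$)
$g{\left(0 \right)} 32 j = \left(- \frac{22}{7}\right) 32 \left(- \frac{85}{3}\right) = \left(- \frac{704}{7}\right) \left(- \frac{85}{3}\right) = \frac{59840}{21}$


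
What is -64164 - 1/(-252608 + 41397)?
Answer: -13552142603/211211 ≈ -64164.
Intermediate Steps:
-64164 - 1/(-252608 + 41397) = -64164 - 1/(-211211) = -64164 - 1*(-1/211211) = -64164 + 1/211211 = -13552142603/211211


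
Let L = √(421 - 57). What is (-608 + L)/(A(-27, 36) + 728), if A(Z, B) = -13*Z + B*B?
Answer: -32/125 + 2*√91/2375 ≈ -0.24797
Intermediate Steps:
L = 2*√91 (L = √364 = 2*√91 ≈ 19.079)
A(Z, B) = B² - 13*Z (A(Z, B) = -13*Z + B² = B² - 13*Z)
(-608 + L)/(A(-27, 36) + 728) = (-608 + 2*√91)/((36² - 13*(-27)) + 728) = (-608 + 2*√91)/((1296 + 351) + 728) = (-608 + 2*√91)/(1647 + 728) = (-608 + 2*√91)/2375 = (-608 + 2*√91)*(1/2375) = -32/125 + 2*√91/2375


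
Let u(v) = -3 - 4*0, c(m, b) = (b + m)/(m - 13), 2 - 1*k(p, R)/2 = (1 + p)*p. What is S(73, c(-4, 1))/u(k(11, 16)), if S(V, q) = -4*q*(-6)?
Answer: -24/17 ≈ -1.4118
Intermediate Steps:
k(p, R) = 4 - 2*p*(1 + p) (k(p, R) = 4 - 2*(1 + p)*p = 4 - 2*p*(1 + p))
c(m, b) = (b + m)/(-13 + m)
S(V, q) = 24*q
u(v) = -3 (u(v) = -3 + 0 = -3)
S(73, c(-4, 1))/u(k(11, 16)) = (24*((1 - 4)/(-13 - 4)))/(-3) = (24*(-3/(-17)))*(-⅓) = (24*(-1/17*(-3)))*(-⅓) = (24*(3/17))*(-⅓) = (72/17)*(-⅓) = -24/17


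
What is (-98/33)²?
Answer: 9604/1089 ≈ 8.8191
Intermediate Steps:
(-98/33)² = 9604/1089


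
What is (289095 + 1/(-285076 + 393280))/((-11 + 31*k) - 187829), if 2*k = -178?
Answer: -31281235381/20623574196 ≈ -1.5168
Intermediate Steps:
k = -89 (k = (½)*(-178) = -89)
(289095 + 1/(-285076 + 393280))/((-11 + 31*k) - 187829) = (289095 + 1/(-285076 + 393280))/((-11 + 31*(-89)) - 187829) = (289095 + 1/108204)/((-11 - 2759) - 187829) = (289095 + 1/108204)/(-2770 - 187829) = (31281235381/108204)/(-190599) = (31281235381/108204)*(-1/190599) = -31281235381/20623574196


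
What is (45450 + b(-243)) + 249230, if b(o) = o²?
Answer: 353729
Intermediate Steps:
(45450 + b(-243)) + 249230 = (45450 + (-243)²) + 249230 = (45450 + 59049) + 249230 = 104499 + 249230 = 353729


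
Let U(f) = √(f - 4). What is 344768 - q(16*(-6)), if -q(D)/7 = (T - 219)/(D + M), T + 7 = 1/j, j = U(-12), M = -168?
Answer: 45510167/132 + 7*I/1056 ≈ 3.4477e+5 + 0.0066288*I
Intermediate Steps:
U(f) = √(-4 + f)
j = 4*I (j = √(-4 - 12) = √(-16) = 4*I ≈ 4.0*I)
T = -7 - I/4 (T = -7 + 1/(4*I) = -7 - I/4 ≈ -7.0 - 0.25*I)
q(D) = -7*(-226 - I/4)/(-168 + D) (q(D) = -7*((-7 - I/4) - 219)/(D - 168) = -7*(-226 - I/4)/(-168 + D))
344768 - q(16*(-6)) = 344768 - 7*(904 + I)/(4*(-168 + 16*(-6))) = 344768 - 7*(904 + I)/(4*(-168 - 96)) = 344768 - 7*(904 + I)/(4*(-264)) = 344768 - 7*(-1)*(904 + I)/(4*264) = 344768 - (-791/132 - 7*I/1056) = 344768 + (791/132 + 7*I/1056) = 45510167/132 + 7*I/1056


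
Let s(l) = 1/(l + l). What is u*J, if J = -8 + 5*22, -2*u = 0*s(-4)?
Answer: 0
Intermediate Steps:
s(l) = 1/(2*l)
u = 0 (u = -0*(1/2)/(-4) = -0*(1/2)*(-1/4) = -0*(-1)/8 = -1/2*0 = 0)
J = 102 (J = -8 + 110 = 102)
u*J = 0*102 = 0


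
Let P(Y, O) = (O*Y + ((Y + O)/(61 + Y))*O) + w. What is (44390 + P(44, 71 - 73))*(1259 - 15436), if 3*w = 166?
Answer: -9432638596/15 ≈ -6.2884e+8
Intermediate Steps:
w = 166/3 (w = (⅓)*166 = 166/3 ≈ 55.333)
P(Y, O) = 166/3 + O*Y + O*(O + Y)/(61 + Y) (P(Y, O) = (O*Y + ((Y + O)/(61 + Y))*O) + 166/3 = (O*Y + ((O + Y)/(61 + Y))*O) + 166/3 = (O*Y + O*(O + Y)/(61 + Y)) + 166/3 = 166/3 + O*Y + O*(O + Y)/(61 + Y))
(44390 + P(44, 71 - 73))*(1259 - 15436) = (44390 + (10126/3 + (71 - 73)² + (166/3)*44 + (71 - 73)*44² + 62*(71 - 73)*44)/(61 + 44))*(1259 - 15436) = (44390 + (10126/3 + (-2)² + 7304/3 - 2*1936 + 62*(-2)*44)/105)*(-14177) = (44390 + (10126/3 + 4 + 7304/3 - 3872 - 5456)/105)*(-14177) = (44390 + (1/105)*(-3514))*(-14177) = (44390 - 502/15)*(-14177) = (665348/15)*(-14177) = -9432638596/15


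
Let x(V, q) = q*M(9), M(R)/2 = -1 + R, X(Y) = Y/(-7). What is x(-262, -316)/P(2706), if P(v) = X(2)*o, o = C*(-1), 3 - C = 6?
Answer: 17696/3 ≈ 5898.7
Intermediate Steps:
C = -3 (C = 3 - 1*6 = 3 - 6 = -3)
X(Y) = -Y/7 (X(Y) = Y*(-⅐) = -Y/7)
M(R) = -2 + 2*R (M(R) = 2*(-1 + R) = -2 + 2*R)
o = 3 (o = -3*(-1) = 3)
x(V, q) = 16*q (x(V, q) = q*(-2 + 2*9) = q*(-2 + 18) = q*16 = 16*q)
P(v) = -6/7 (P(v) = -⅐*2*3 = -2/7*3 = -6/7)
x(-262, -316)/P(2706) = (16*(-316))/(-6/7) = -5056*(-7/6) = 17696/3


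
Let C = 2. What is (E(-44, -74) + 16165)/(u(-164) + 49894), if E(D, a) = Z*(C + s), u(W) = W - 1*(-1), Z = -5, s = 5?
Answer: 16130/49731 ≈ 0.32435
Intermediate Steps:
u(W) = 1 + W (u(W) = W + 1 = 1 + W)
E(D, a) = -35 (E(D, a) = -5*(2 + 5) = -5*7 = -35)
(E(-44, -74) + 16165)/(u(-164) + 49894) = (-35 + 16165)/((1 - 164) + 49894) = 16130/(-163 + 49894) = 16130/49731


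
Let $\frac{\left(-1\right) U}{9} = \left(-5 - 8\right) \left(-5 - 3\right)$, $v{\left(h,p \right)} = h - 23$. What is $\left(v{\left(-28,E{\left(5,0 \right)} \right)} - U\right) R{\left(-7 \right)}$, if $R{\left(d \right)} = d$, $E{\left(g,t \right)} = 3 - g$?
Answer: $-6195$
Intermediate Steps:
$v{\left(h,p \right)} = -23 + h$
$U = -936$ ($U = - 9 \left(-5 - 8\right) \left(-5 - 3\right) = - 9 \left(-5 - 8\right) \left(-8\right) = - 9 \left(\left(-13\right) \left(-8\right)\right) = \left(-9\right) 104 = -936$)
$\left(v{\left(-28,E{\left(5,0 \right)} \right)} - U\right) R{\left(-7 \right)} = \left(\left(-23 - 28\right) - -936\right) \left(-7\right) = \left(-51 + 936\right) \left(-7\right) = 885 \left(-7\right) = -6195$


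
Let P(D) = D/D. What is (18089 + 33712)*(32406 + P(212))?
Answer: 1678715007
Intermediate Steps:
P(D) = 1
(18089 + 33712)*(32406 + P(212)) = (18089 + 33712)*(32406 + 1) = 51801*32407 = 1678715007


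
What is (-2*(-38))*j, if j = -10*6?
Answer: -4560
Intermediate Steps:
j = -60
(-2*(-38))*j = -2*(-38)*(-60) = 76*(-60) = -4560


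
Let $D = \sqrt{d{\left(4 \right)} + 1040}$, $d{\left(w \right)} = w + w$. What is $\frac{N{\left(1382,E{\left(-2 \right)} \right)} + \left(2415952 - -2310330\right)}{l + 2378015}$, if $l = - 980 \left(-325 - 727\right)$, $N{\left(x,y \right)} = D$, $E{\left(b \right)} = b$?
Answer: $\frac{4726282}{3408975} + \frac{2 \sqrt{262}}{3408975} \approx 1.3864$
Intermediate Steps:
$d{\left(w \right)} = 2 w$
$D = 2 \sqrt{262}$ ($D = \sqrt{2 \cdot 4 + 1040} = \sqrt{8 + 1040} = \sqrt{1048} = 2 \sqrt{262} \approx 32.373$)
$N{\left(x,y \right)} = 2 \sqrt{262}$
$l = 1030960$ ($l = \left(-980\right) \left(-1052\right) = 1030960$)
$\frac{N{\left(1382,E{\left(-2 \right)} \right)} + \left(2415952 - -2310330\right)}{l + 2378015} = \frac{2 \sqrt{262} + \left(2415952 - -2310330\right)}{1030960 + 2378015} = \frac{2 \sqrt{262} + \left(2415952 + 2310330\right)}{3408975} = \left(2 \sqrt{262} + 4726282\right) \frac{1}{3408975} = \left(4726282 + 2 \sqrt{262}\right) \frac{1}{3408975} = \frac{4726282}{3408975} + \frac{2 \sqrt{262}}{3408975}$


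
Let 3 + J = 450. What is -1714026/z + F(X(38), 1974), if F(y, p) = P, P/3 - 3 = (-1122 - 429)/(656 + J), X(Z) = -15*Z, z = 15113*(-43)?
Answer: 5317927044/716794477 ≈ 7.4190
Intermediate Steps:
J = 447 (J = -3 + 450 = 447)
z = -649859
P = 5274/1103 (P = 9 + 3*((-1122 - 429)/(656 + 447)) = 9 + 3*(-1551/1103) = 9 - 4653/1103 = 5274/1103 ≈ 4.7815)
F(y, p) = 5274/1103
-1714026/z + F(X(38), 1974) = -1714026/(-649859) + 5274/1103 = -1714026*(-1/649859) + 5274/1103 = 1714026/649859 + 5274/1103 = 5317927044/716794477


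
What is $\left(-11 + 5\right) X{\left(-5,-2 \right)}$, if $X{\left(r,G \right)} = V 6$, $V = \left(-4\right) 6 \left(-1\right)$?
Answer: $-864$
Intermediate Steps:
$V = 24$ ($V = \left(-24\right) \left(-1\right) = 24$)
$X{\left(r,G \right)} = 144$ ($X{\left(r,G \right)} = 24 \cdot 6 = 144$)
$\left(-11 + 5\right) X{\left(-5,-2 \right)} = \left(-11 + 5\right) 144 = \left(-6\right) 144 = -864$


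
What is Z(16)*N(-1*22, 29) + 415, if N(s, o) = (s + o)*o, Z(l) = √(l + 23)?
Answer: 415 + 203*√39 ≈ 1682.7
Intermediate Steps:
Z(l) = √(23 + l)
N(s, o) = o*(o + s) (N(s, o) = (o + s)*o = o*(o + s))
Z(16)*N(-1*22, 29) + 415 = √(23 + 16)*(29*(29 - 1*22)) + 415 = √39*(29*(29 - 22)) + 415 = √39*(29*7) + 415 = √39*203 + 415 = 203*√39 + 415 = 415 + 203*√39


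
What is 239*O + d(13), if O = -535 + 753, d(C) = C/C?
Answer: 52103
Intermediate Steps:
d(C) = 1
O = 218
239*O + d(13) = 239*218 + 1 = 52102 + 1 = 52103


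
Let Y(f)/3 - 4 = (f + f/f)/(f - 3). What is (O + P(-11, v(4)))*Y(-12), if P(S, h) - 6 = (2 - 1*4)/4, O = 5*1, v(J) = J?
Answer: 1491/10 ≈ 149.10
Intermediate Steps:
O = 5
Y(f) = 12 + 3*(1 + f)/(-3 + f) (Y(f) = 12 + 3*((f + f/f)/(f - 3)) = 12 + 3*((f + 1)/(-3 + f)) = 12 + 3*((1 + f)/(-3 + f)) = 12 + 3*(1 + f)/(-3 + f))
P(S, h) = 11/2 (P(S, h) = 6 + (2 - 1*4)/4 = 6 + (2 - 4)*(¼) = 6 - 2*¼ = 6 - ½ = 11/2)
(O + P(-11, v(4)))*Y(-12) = (5 + 11/2)*(3*(-11 + 5*(-12))/(-3 - 12)) = 21*(3*(-11 - 60)/(-15))/2 = 21*(3*(-1/15)*(-71))/2 = (21/2)*(71/5) = 1491/10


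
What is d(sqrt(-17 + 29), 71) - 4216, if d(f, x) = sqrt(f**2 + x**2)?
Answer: -4216 + sqrt(5053) ≈ -4144.9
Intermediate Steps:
d(sqrt(-17 + 29), 71) - 4216 = sqrt((sqrt(-17 + 29))**2 + 71**2) - 4216 = sqrt((sqrt(12))**2 + 5041) - 4216 = sqrt((2*sqrt(3))**2 + 5041) - 4216 = sqrt(12 + 5041) - 4216 = sqrt(5053) - 4216 = -4216 + sqrt(5053)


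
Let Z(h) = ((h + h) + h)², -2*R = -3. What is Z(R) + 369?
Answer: 1557/4 ≈ 389.25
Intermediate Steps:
R = 3/2 (R = -½*(-3) = 3/2 ≈ 1.5000)
Z(h) = 9*h² (Z(h) = (2*h + h)² = (3*h)² = 9*h²)
Z(R) + 369 = 9*(3/2)² + 369 = 9*(9/4) + 369 = 81/4 + 369 = 1557/4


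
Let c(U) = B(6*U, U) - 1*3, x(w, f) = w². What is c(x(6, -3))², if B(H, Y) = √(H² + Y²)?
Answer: 47961 - 216*√37 ≈ 46647.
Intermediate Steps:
c(U) = -3 + √37*√(U²) (c(U) = √((6*U)² + U²) - 1*3 = √(36*U² + U²) - 3 = √(37*U²) - 3 = √37*√(U²) - 3 = -3 + √37*√(U²))
c(x(6, -3))² = (-3 + √37*√((6²)²))² = (-3 + √37*√(36²))² = (-3 + √37*√1296)² = (-3 + √37*36)² = (-3 + 36*√37)²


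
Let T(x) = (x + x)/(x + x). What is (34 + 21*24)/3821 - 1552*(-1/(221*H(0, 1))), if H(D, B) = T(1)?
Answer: 6049090/844441 ≈ 7.1634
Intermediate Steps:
T(x) = 1 (T(x) = (2*x)/((2*x)) = (2*x)*(1/(2*x)) = 1)
H(D, B) = 1
(34 + 21*24)/3821 - 1552*(-1/(221*H(0, 1))) = (34 + 21*24)/3821 - 1552/(-17*1*13) = (34 + 504)*(1/3821) - 1552/((-17*13)) = 538*(1/3821) - 1552/(-221) = 538/3821 - 1552*(-1/221) = 538/3821 + 1552/221 = 6049090/844441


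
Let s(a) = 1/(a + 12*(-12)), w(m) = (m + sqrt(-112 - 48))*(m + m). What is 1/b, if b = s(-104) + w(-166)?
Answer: 677921640/37578549630797 + 81677312*I*sqrt(10)/187892748153985 ≈ 1.804e-5 + 1.3746e-6*I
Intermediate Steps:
w(m) = 2*m*(m + 4*I*sqrt(10)) (w(m) = (m + sqrt(-160))*(2*m) = (m + 4*I*sqrt(10))*(2*m) = 2*m*(m + 4*I*sqrt(10)))
s(a) = 1/(-144 + a) (s(a) = 1/(a - 144) = 1/(-144 + a))
b = 13667775/248 - 1328*I*sqrt(10) (b = 1/(-144 - 104) + 2*(-166)*(-166 + 4*I*sqrt(10)) = 1/(-248) + (55112 - 1328*I*sqrt(10)) = -1/248 + (55112 - 1328*I*sqrt(10)) = 13667775/248 - 1328*I*sqrt(10) ≈ 55112.0 - 4199.5*I)
1/b = 1/(13667775/248 - 1328*I*sqrt(10))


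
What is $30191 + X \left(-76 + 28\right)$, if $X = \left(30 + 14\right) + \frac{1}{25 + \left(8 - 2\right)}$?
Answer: $\frac{870401}{31} \approx 28077.0$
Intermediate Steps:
$X = \frac{1365}{31}$ ($X = 44 + \frac{1}{25 + 6} = 44 + \frac{1}{31} = \frac{1365}{31} \approx 44.032$)
$30191 + X \left(-76 + 28\right) = 30191 + \frac{1365 \left(-76 + 28\right)}{31} = 30191 + \frac{1365}{31} \left(-48\right) = 30191 - \frac{65520}{31} = \frac{870401}{31}$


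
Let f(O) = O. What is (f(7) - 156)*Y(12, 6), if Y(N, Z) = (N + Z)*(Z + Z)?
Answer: -32184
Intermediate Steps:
Y(N, Z) = 2*Z*(N + Z) (Y(N, Z) = (N + Z)*(2*Z) = 2*Z*(N + Z))
(f(7) - 156)*Y(12, 6) = (7 - 156)*(2*6*(12 + 6)) = -298*6*18 = -149*216 = -32184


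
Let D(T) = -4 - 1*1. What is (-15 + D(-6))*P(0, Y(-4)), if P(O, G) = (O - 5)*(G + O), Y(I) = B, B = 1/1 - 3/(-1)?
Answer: 400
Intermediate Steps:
D(T) = -5 (D(T) = -4 - 1 = -5)
B = 4 (B = 1*1 - 3*(-1) = 1 + 3 = 4)
Y(I) = 4
P(O, G) = (-5 + O)*(G + O)
(-15 + D(-6))*P(0, Y(-4)) = (-15 - 5)*(0² - 5*4 - 5*0 + 4*0) = -20*(0 - 20 + 0 + 0) = -20*(-20) = 400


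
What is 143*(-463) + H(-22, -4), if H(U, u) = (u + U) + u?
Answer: -66239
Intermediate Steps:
H(U, u) = U + 2*u (H(U, u) = (U + u) + u = U + 2*u)
143*(-463) + H(-22, -4) = 143*(-463) + (-22 + 2*(-4)) = -66209 + (-22 - 8) = -66209 - 30 = -66239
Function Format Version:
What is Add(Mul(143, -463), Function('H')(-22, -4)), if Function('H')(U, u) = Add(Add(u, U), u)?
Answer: -66239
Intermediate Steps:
Function('H')(U, u) = Add(U, Mul(2, u)) (Function('H')(U, u) = Add(Add(U, u), u) = Add(U, Mul(2, u)))
Add(Mul(143, -463), Function('H')(-22, -4)) = Add(Mul(143, -463), Add(-22, Mul(2, -4))) = Add(-66209, Add(-22, -8)) = Add(-66209, -30) = -66239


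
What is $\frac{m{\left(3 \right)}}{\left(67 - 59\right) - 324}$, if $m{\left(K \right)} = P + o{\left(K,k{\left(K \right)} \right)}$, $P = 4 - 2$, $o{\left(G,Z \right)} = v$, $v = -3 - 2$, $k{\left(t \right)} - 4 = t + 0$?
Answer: $\frac{3}{316} \approx 0.0094937$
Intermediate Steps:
$k{\left(t \right)} = 4 + t$ ($k{\left(t \right)} = 4 + \left(t + 0\right) = 4 + t$)
$v = -5$ ($v = -3 - 2 = -5$)
$o{\left(G,Z \right)} = -5$
$P = 2$
$m{\left(K \right)} = -3$ ($m{\left(K \right)} = 2 - 5 = -3$)
$\frac{m{\left(3 \right)}}{\left(67 - 59\right) - 324} = - \frac{3}{\left(67 - 59\right) - 324} = - \frac{3}{8 - 324} = - \frac{3}{-316} = \left(-3\right) \left(- \frac{1}{316}\right) = \frac{3}{316}$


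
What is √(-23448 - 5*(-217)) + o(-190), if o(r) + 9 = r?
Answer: -199 + I*√22363 ≈ -199.0 + 149.54*I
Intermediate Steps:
o(r) = -9 + r
√(-23448 - 5*(-217)) + o(-190) = √(-23448 - 5*(-217)) + (-9 - 190) = √(-23448 + 1085) - 199 = √(-22363) - 199 = I*√22363 - 199 = -199 + I*√22363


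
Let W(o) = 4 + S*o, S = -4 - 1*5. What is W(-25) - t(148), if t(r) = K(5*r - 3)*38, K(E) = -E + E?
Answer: 229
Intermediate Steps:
S = -9 (S = -4 - 5 = -9)
W(o) = 4 - 9*o
K(E) = 0
t(r) = 0 (t(r) = 0*38 = 0)
W(-25) - t(148) = (4 - 9*(-25)) - 1*0 = (4 + 225) + 0 = 229 + 0 = 229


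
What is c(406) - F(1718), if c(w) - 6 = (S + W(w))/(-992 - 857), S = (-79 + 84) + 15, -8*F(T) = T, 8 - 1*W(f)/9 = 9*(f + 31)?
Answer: 1773887/7396 ≈ 239.84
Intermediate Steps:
W(f) = -2439 - 81*f (W(f) = 72 - 81*(f + 31) = 72 - 81*(31 + f) = 72 - 9*(279 + 9*f) = 72 + (-2511 - 81*f) = -2439 - 81*f)
F(T) = -T/8
S = 20 (S = 5 + 15 = 20)
c(w) = 13513/1849 + 81*w/1849 (c(w) = 6 + (20 + (-2439 - 81*w))/(-992 - 857) = 6 + (-2419 - 81*w)/(-1849) = 6 + (-2419 - 81*w)*(-1/1849) = 6 + (2419/1849 + 81*w/1849) = 13513/1849 + 81*w/1849)
c(406) - F(1718) = (13513/1849 + (81/1849)*406) - (-1)*1718/8 = (13513/1849 + 32886/1849) - 1*(-859/4) = 46399/1849 + 859/4 = 1773887/7396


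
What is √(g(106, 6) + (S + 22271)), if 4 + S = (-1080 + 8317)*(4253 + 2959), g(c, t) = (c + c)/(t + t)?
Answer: √469939758/3 ≈ 7226.0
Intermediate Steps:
g(c, t) = c/t (g(c, t) = (2*c)/((2*t)) = (2*c)*(1/(2*t)) = c/t)
S = 52193240 (S = -4 + (-1080 + 8317)*(4253 + 2959) = -4 + 7237*7212 = -4 + 52193244 = 52193240)
√(g(106, 6) + (S + 22271)) = √(106/6 + (52193240 + 22271)) = √(106*(⅙) + 52215511) = √(53/3 + 52215511) = √(156646586/3) = √469939758/3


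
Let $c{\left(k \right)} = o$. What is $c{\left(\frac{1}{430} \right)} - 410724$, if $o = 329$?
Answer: $-410395$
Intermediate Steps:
$c{\left(k \right)} = 329$
$c{\left(\frac{1}{430} \right)} - 410724 = 329 - 410724 = -410395$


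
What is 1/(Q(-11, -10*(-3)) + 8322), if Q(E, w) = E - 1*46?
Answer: 1/8265 ≈ 0.00012099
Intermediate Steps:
Q(E, w) = -46 + E (Q(E, w) = E - 46 = -46 + E)
1/(Q(-11, -10*(-3)) + 8322) = 1/((-46 - 11) + 8322) = 1/(-57 + 8322) = 1/8265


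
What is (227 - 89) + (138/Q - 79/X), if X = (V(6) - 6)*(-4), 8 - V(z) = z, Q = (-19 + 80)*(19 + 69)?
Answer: 1428835/10736 ≈ 133.09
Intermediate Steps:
Q = 5368 (Q = 61*88 = 5368)
V(z) = 8 - z
X = 16 (X = ((8 - 1*6) - 6)*(-4) = ((8 - 6) - 6)*(-4) = (2 - 6)*(-4) = -4*(-4) = 16)
(227 - 89) + (138/Q - 79/X) = (227 - 89) + (138/5368 - 79/16) = 138 + (138*(1/5368) - 79*1/16) = 138 + (69/2684 - 79/16) = 138 - 52733/10736 = 1428835/10736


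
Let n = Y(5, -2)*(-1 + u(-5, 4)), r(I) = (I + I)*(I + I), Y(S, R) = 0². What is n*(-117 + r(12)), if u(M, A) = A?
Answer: 0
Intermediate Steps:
Y(S, R) = 0
r(I) = 4*I² (r(I) = (2*I)*(2*I) = 4*I²)
n = 0 (n = 0*(-1 + 4) = 0*3 = 0)
n*(-117 + r(12)) = 0*(-117 + 4*12²) = 0*(-117 + 4*144) = 0*(-117 + 576) = 0*459 = 0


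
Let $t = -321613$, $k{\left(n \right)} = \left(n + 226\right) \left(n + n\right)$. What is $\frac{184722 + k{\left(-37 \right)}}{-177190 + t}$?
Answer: $- \frac{170736}{498803} \approx -0.34229$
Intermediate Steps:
$k{\left(n \right)} = 2 n \left(226 + n\right)$ ($k{\left(n \right)} = \left(226 + n\right) 2 n = 2 n \left(226 + n\right)$)
$\frac{184722 + k{\left(-37 \right)}}{-177190 + t} = \frac{184722 + 2 \left(-37\right) \left(226 - 37\right)}{-177190 - 321613} = \frac{184722 + 2 \left(-37\right) 189}{-498803} = \left(184722 - 13986\right) \left(- \frac{1}{498803}\right) = 170736 \left(- \frac{1}{498803}\right) = - \frac{170736}{498803}$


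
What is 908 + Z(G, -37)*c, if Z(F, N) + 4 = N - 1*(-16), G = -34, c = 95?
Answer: -1467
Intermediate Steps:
Z(F, N) = 12 + N (Z(F, N) = -4 + (N - 1*(-16)) = -4 + (N + 16) = -4 + (16 + N) = 12 + N)
908 + Z(G, -37)*c = 908 + (12 - 37)*95 = 908 - 25*95 = 908 - 2375 = -1467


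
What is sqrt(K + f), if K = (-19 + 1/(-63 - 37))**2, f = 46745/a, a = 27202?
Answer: sqrt(671685825686001)/1360100 ≈ 19.055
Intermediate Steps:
f = 46745/27202 ≈ 1.7184
K = 3613801/10000 (K = (-19 + 1/(-100))**2 = (-19 - 1/100)**2 = (-1901/100)**2 = 3613801/10000 ≈ 361.38)
sqrt(K + f) = sqrt(3613801/10000 + 46745/27202) = sqrt(49385032401/136010000) = sqrt(671685825686001)/1360100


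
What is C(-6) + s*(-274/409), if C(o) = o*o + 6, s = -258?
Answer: 87870/409 ≈ 214.84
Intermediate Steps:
C(o) = 6 + o**2 (C(o) = o**2 + 6 = 6 + o**2)
C(-6) + s*(-274/409) = (6 + (-6)**2) - (-70692)/409 = (6 + 36) - (-70692)/409 = 42 - 258*(-274/409) = 42 + 70692/409 = 87870/409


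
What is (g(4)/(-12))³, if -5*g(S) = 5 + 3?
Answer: 8/3375 ≈ 0.0023704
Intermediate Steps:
g(S) = -8/5 (g(S) = -(5 + 3)/5 = -⅕*8 = -8/5)
(g(4)/(-12))³ = (-8/5/(-12))³ = (-8/5*(-1/12))³ = (2/15)³ = 8/3375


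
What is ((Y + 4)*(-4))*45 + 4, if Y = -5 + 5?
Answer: -716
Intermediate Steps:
Y = 0
((Y + 4)*(-4))*45 + 4 = ((0 + 4)*(-4))*45 + 4 = (4*(-4))*45 + 4 = -16*45 + 4 = -720 + 4 = -716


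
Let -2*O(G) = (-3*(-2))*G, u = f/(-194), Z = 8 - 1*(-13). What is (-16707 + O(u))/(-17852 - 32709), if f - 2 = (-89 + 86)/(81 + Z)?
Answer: 110199171/333500356 ≈ 0.33043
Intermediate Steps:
Z = 21 (Z = 8 + 13 = 21)
f = 67/34 (f = 2 + (-89 + 86)/(81 + 21) = 2 - 3/102 = 2 - 3*1/102 = 2 - 1/34 = 67/34 ≈ 1.9706)
u = -67/6596 (u = (67/34)/(-194) = (67/34)*(-1/194) = -67/6596 ≈ -0.010158)
O(G) = -3*G (O(G) = -(-3*(-2))*G/2 = -3*G)
(-16707 + O(u))/(-17852 - 32709) = (-16707 - 3*(-67/6596))/(-17852 - 32709) = (-16707 + 201/6596)/(-50561) = -110199171/6596*(-1/50561) = 110199171/333500356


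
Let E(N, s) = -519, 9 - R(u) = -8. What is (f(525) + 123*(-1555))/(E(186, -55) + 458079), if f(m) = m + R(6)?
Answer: -190723/457560 ≈ -0.41683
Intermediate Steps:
R(u) = 17 (R(u) = 9 - 1*(-8) = 9 + 8 = 17)
f(m) = 17 + m (f(m) = m + 17 = 17 + m)
(f(525) + 123*(-1555))/(E(186, -55) + 458079) = ((17 + 525) + 123*(-1555))/(-519 + 458079) = (542 - 191265)/457560 = -190723*1/457560 = -190723/457560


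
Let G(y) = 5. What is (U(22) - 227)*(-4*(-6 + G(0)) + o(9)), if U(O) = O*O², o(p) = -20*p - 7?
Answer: -1907043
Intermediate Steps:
o(p) = -7 - 20*p
U(O) = O³
(U(22) - 227)*(-4*(-6 + G(0)) + o(9)) = (22³ - 227)*(-4*(-6 + 5) + (-7 - 20*9)) = (10648 - 227)*(-4*(-1) + (-7 - 180)) = 10421*(4 - 187) = 10421*(-183) = -1907043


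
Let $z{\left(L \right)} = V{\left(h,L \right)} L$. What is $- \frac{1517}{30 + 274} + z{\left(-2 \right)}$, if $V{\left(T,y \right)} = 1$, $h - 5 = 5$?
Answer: $- \frac{2125}{304} \approx -6.9901$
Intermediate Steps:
$h = 10$ ($h = 5 + 5 = 10$)
$z{\left(L \right)} = L$ ($z{\left(L \right)} = 1 L = L$)
$- \frac{1517}{30 + 274} + z{\left(-2 \right)} = - \frac{1517}{30 + 274} - 2 = - \frac{1517}{304} - 2 = - \frac{2125}{304}$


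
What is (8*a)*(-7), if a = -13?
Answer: 728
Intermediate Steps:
(8*a)*(-7) = (8*(-13))*(-7) = -104*(-7) = 728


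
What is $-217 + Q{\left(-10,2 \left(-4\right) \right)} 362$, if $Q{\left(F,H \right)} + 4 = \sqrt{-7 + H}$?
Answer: $-1665 + 362 i \sqrt{15} \approx -1665.0 + 1402.0 i$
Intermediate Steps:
$Q{\left(F,H \right)} = -4 + \sqrt{-7 + H}$
$-217 + Q{\left(-10,2 \left(-4\right) \right)} 362 = -217 + \left(-4 + \sqrt{-7 + 2 \left(-4\right)}\right) 362 = -217 + \left(-4 + \sqrt{-7 - 8}\right) 362 = -217 + \left(-4 + \sqrt{-15}\right) 362 = -217 + \left(-4 + i \sqrt{15}\right) 362 = -217 - \left(1448 - 362 i \sqrt{15}\right) = -1665 + 362 i \sqrt{15}$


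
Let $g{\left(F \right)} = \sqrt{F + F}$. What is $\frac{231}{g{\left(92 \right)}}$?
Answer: $\frac{231 \sqrt{46}}{92} \approx 17.03$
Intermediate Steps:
$g{\left(F \right)} = \sqrt{2} \sqrt{F}$ ($g{\left(F \right)} = \sqrt{2 F} = \sqrt{2} \sqrt{F}$)
$\frac{231}{g{\left(92 \right)}} = \frac{231}{\sqrt{2} \sqrt{92}} = \frac{231}{\sqrt{2} \cdot 2 \sqrt{23}} = \frac{231}{2 \sqrt{46}} = 231 \frac{\sqrt{46}}{92} = \frac{231 \sqrt{46}}{92}$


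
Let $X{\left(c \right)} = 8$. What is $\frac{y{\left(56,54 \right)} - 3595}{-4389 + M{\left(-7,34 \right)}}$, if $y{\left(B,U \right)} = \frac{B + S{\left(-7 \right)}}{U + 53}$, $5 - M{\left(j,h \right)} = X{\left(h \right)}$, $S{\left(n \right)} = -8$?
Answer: $\frac{384617}{469944} \approx 0.81843$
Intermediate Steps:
$M{\left(j,h \right)} = -3$ ($M{\left(j,h \right)} = 5 - 8 = -3$)
$y{\left(B,U \right)} = \frac{-8 + B}{53 + U}$ ($y{\left(B,U \right)} = \frac{B - 8}{U + 53} = \frac{-8 + B}{53 + U}$)
$\frac{y{\left(56,54 \right)} - 3595}{-4389 + M{\left(-7,34 \right)}} = \frac{\frac{-8 + 56}{53 + 54} - 3595}{-4389 - 3} = \frac{\frac{1}{107} \cdot 48 - 3595}{-4392} = \left(\frac{1}{107} \cdot 48 - 3595\right) \left(- \frac{1}{4392}\right) = \left(\frac{48}{107} - 3595\right) \left(- \frac{1}{4392}\right) = \left(- \frac{384617}{107}\right) \left(- \frac{1}{4392}\right) = \frac{384617}{469944}$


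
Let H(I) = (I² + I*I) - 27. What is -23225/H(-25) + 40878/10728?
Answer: -11064667/728908 ≈ -15.180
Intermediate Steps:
H(I) = -27 + 2*I² (H(I) = (I² + I²) - 27 = 2*I² - 27 = -27 + 2*I²)
-23225/H(-25) + 40878/10728 = -23225/(-27 + 2*(-25)²) + 40878/10728 = -23225/(-27 + 2*625) + 40878*(1/10728) = -23225/(-27 + 1250) + 2271/596 = -23225/1223 + 2271/596 = -11064667/728908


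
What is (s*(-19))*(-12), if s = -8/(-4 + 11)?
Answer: -1824/7 ≈ -260.57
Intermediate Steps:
s = -8/7 ≈ -1.1429
(s*(-19))*(-12) = -8/7*(-19)*(-12) = (152/7)*(-12) = -1824/7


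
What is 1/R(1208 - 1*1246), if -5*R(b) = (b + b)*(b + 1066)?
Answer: 5/78128 ≈ 6.3998e-5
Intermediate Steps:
R(b) = -2*b*(1066 + b)/5 (R(b) = -(b + b)*(b + 1066)/5 = -2*b*(1066 + b)/5)
1/R(1208 - 1*1246) = 1/(-2*(1208 - 1*1246)*(1066 + (1208 - 1*1246))/5) = 1/(-2*(1208 - 1246)*(1066 + (1208 - 1246))/5) = 1/(-2/5*(-38)*(1066 - 38)) = 1/(-2/5*(-38)*1028) = 1/(78128/5) = 5/78128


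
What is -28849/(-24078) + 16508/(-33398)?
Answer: 283009639/402078522 ≈ 0.70387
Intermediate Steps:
-28849/(-24078) + 16508/(-33398) = -28849*(-1/24078) + 16508*(-1/33398) = 28849/24078 - 8254/16699 = 283009639/402078522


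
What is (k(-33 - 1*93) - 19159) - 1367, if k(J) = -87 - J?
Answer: -20487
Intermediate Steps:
(k(-33 - 1*93) - 19159) - 1367 = ((-87 - (-33 - 1*93)) - 19159) - 1367 = ((-87 - (-33 - 93)) - 19159) - 1367 = ((-87 - 1*(-126)) - 19159) - 1367 = ((-87 + 126) - 19159) - 1367 = (39 - 19159) - 1367 = -19120 - 1367 = -20487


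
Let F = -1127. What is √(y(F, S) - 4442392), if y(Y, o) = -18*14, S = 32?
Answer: 2*I*√1110661 ≈ 2107.8*I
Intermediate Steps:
y(Y, o) = -252
√(y(F, S) - 4442392) = √(-252 - 4442392) = √(-4442644) = 2*I*√1110661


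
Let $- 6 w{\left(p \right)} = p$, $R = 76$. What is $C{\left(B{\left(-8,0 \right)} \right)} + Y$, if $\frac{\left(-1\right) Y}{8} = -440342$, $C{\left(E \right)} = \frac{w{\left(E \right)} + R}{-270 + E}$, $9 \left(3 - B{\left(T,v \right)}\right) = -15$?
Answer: $\frac{8412292891}{2388} \approx 3.5227 \cdot 10^{6}$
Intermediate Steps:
$w{\left(p \right)} = - \frac{p}{6}$
$B{\left(T,v \right)} = \frac{14}{3}$ ($B{\left(T,v \right)} = 3 - - \frac{5}{3} = 3 + \frac{5}{3} = \frac{14}{3}$)
$C{\left(E \right)} = \frac{76 - \frac{E}{6}}{-270 + E}$ ($C{\left(E \right)} = \frac{- \frac{E}{6} + 76}{-270 + E} = \frac{76 - \frac{E}{6}}{-270 + E}$)
$Y = 3522736$ ($Y = \left(-8\right) \left(-440342\right) = 3522736$)
$C{\left(B{\left(-8,0 \right)} \right)} + Y = \frac{456 - \frac{14}{3}}{6 \left(-270 + \frac{14}{3}\right)} + 3522736 = \frac{456 - \frac{14}{3}}{6 \left(- \frac{796}{3}\right)} + 3522736 = \frac{1}{6} \left(- \frac{3}{796}\right) \frac{1354}{3} + 3522736 = - \frac{677}{2388} + 3522736 = \frac{8412292891}{2388}$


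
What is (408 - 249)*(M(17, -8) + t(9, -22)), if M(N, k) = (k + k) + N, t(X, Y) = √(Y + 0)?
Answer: 159 + 159*I*√22 ≈ 159.0 + 745.78*I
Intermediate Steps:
t(X, Y) = √Y
M(N, k) = N + 2*k (M(N, k) = 2*k + N = N + 2*k)
(408 - 249)*(M(17, -8) + t(9, -22)) = (408 - 249)*((17 + 2*(-8)) + √(-22)) = 159*((17 - 16) + I*√22) = 159*(1 + I*√22) = 159 + 159*I*√22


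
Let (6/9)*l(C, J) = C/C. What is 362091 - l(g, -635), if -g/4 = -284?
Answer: 724179/2 ≈ 3.6209e+5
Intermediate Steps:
g = 1136 (g = -4*(-284) = 1136)
l(C, J) = 3/2 (l(C, J) = 3*(C/C)/2 = (3/2)*1 = 3/2)
362091 - l(g, -635) = 362091 - 1*3/2 = 362091 - 3/2 = 724179/2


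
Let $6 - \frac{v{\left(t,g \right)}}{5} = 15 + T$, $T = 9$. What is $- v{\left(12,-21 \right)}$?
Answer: $90$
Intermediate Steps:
$v{\left(t,g \right)} = -90$ ($v{\left(t,g \right)} = 30 - 5 \left(15 + 9\right) = 30 - 120 = -90$)
$- v{\left(12,-21 \right)} = \left(-1\right) \left(-90\right) = 90$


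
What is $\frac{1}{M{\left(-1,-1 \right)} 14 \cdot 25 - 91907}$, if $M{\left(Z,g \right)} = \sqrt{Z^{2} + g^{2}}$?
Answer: $- \frac{91907}{8446651649} - \frac{350 \sqrt{2}}{8446651649} \approx -1.0939 \cdot 10^{-5}$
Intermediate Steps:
$\frac{1}{M{\left(-1,-1 \right)} 14 \cdot 25 - 91907} = \frac{1}{\sqrt{\left(-1\right)^{2} + \left(-1\right)^{2}} \cdot 14 \cdot 25 - 91907} = \frac{1}{\sqrt{1 + 1} \cdot 14 \cdot 25 - 91907} = \frac{1}{\sqrt{2} \cdot 14 \cdot 25 - 91907} = \frac{1}{14 \sqrt{2} \cdot 25 - 91907} = \frac{1}{350 \sqrt{2} - 91907} = \frac{1}{-91907 + 350 \sqrt{2}}$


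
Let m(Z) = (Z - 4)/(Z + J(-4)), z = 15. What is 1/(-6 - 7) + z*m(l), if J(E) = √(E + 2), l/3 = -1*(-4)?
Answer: 9287/949 - 60*I*√2/73 ≈ 9.7861 - 1.1624*I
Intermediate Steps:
l = 12 (l = 3*(-1*(-4)) = 3*4 = 12)
J(E) = √(2 + E)
m(Z) = (-4 + Z)/(Z + I*√2) (m(Z) = (Z - 4)/(Z + √(2 - 4)) = (-4 + Z)/(Z + √(-2)) = (-4 + Z)/(Z + I*√2))
1/(-6 - 7) + z*m(l) = 1/(-6 - 7) + 15*((-4 + 12)/(12 + I*√2)) = 1/(-13) + 15*(8/(12 + I*√2)) = -1/13 + 15*(8/(12 + I*√2)) = -1/13 + 120/(12 + I*√2)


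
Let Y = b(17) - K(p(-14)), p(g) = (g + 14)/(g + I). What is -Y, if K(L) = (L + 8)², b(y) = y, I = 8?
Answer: 47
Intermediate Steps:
p(g) = (14 + g)/(8 + g) (p(g) = (g + 14)/(g + 8) = (14 + g)/(8 + g))
K(L) = (8 + L)²
Y = -47 (Y = 17 - (8 + (14 - 14)/(8 - 14))² = 17 - (8 + 0/(-6))² = 17 - (8 - ⅙*0)² = 17 - (8 + 0)² = 17 - 1*8² = 17 - 1*64 = 17 - 64 = -47)
-Y = -1*(-47) = 47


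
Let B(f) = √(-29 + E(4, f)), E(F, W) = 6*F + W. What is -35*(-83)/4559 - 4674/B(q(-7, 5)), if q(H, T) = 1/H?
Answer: 2905/4559 + 779*I*√7 ≈ 0.6372 + 2061.0*I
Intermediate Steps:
E(F, W) = W + 6*F
B(f) = √(-5 + f) (B(f) = √(-29 + (f + 6*4)) = √(-29 + (f + 24)) = √(-29 + (24 + f)) = √(-5 + f))
-35*(-83)/4559 - 4674/B(q(-7, 5)) = -35*(-83)/4559 - 4674/√(-5 + 1/(-7)) = 2905*(1/4559) - 4674/√(-5 - ⅐) = 2905/4559 - 4674*(-I*√7/6) = 2905/4559 - (-779)*I*√7 = 2905/4559 + 779*I*√7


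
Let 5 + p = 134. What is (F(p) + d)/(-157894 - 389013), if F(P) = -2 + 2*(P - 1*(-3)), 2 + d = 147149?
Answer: -147409/546907 ≈ -0.26953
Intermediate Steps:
p = 129 (p = -5 + 134 = 129)
d = 147147 (d = -2 + 147149 = 147147)
F(P) = 4 + 2*P (F(P) = -2 + 2*(P + 3) = -2 + 2*(3 + P) = -2 + (6 + 2*P) = 4 + 2*P)
(F(p) + d)/(-157894 - 389013) = ((4 + 2*129) + 147147)/(-157894 - 389013) = ((4 + 258) + 147147)/(-546907) = (262 + 147147)*(-1/546907) = 147409*(-1/546907) = -147409/546907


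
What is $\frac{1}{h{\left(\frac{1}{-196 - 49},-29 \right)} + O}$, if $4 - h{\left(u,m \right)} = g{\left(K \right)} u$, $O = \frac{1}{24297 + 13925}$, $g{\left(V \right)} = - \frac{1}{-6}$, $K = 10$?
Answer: $\frac{14046585}{56196263} \approx 0.24996$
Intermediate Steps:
$g{\left(V \right)} = \frac{1}{6}$ ($g{\left(V \right)} = \left(-1\right) \left(- \frac{1}{6}\right) = \frac{1}{6}$)
$O = \frac{1}{38222} \approx 2.6163 \cdot 10^{-5}$
$h{\left(u,m \right)} = 4 - \frac{u}{6}$
$\frac{1}{h{\left(\frac{1}{-196 - 49},-29 \right)} + O} = \frac{1}{\left(4 - \frac{1}{6 \left(-196 - 49\right)}\right) + \frac{1}{38222}} = \frac{1}{\left(4 - \frac{1}{6 \left(-245\right)}\right) + \frac{1}{38222}} = \frac{1}{\left(4 - - \frac{1}{1470}\right) + \frac{1}{38222}} = \frac{1}{\left(4 + \frac{1}{1470}\right) + \frac{1}{38222}} = \frac{1}{\frac{5881}{1470} + \frac{1}{38222}} = \frac{1}{\frac{56196263}{14046585}} = \frac{14046585}{56196263}$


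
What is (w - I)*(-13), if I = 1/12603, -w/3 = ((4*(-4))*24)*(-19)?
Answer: 3586108045/12603 ≈ 2.8454e+5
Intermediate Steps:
w = -21888 (w = -3*(4*(-4))*24*(-19) = -3*(-16*24)*(-19) = -(-1152)*(-19) = -3*7296 = -21888)
I = 1/12603 ≈ 7.9346e-5
(w - I)*(-13) = (-21888 - 1*1/12603)*(-13) = (-21888 - 1/12603)*(-13) = -275854465/12603*(-13) = 3586108045/12603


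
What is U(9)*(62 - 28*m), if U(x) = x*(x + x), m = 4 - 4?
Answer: 10044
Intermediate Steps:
m = 0
U(x) = 2*x² (U(x) = x*(2*x) = 2*x²)
U(9)*(62 - 28*m) = (2*9²)*(62 - 28*0) = (2*81)*(62 + 0) = 162*62 = 10044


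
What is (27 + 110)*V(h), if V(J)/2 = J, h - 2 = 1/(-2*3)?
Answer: 1507/3 ≈ 502.33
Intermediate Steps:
h = 11/6 (h = 2 + 1/(-2*3) = 2 + 1/(-6) = 2 - ⅙ = 11/6 ≈ 1.8333)
V(J) = 2*J
(27 + 110)*V(h) = (27 + 110)*(2*(11/6)) = 137*(11/3) = 1507/3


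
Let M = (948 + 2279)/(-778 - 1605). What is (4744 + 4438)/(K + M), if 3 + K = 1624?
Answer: 10940353/1929808 ≈ 5.6691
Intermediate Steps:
K = 1621 (K = -3 + 1624 = 1621)
M = -3227/2383 (M = 3227/(-2383) = 3227*(-1/2383) = -3227/2383 ≈ -1.3542)
(4744 + 4438)/(K + M) = (4744 + 4438)/(1621 - 3227/2383) = 9182/(3859616/2383) = 9182*(2383/3859616) = 10940353/1929808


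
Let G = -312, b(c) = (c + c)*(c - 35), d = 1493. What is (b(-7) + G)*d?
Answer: 412068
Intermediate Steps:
b(c) = 2*c*(-35 + c) (b(c) = (2*c)*(-35 + c) = 2*c*(-35 + c))
(b(-7) + G)*d = (2*(-7)*(-35 - 7) - 312)*1493 = (2*(-7)*(-42) - 312)*1493 = (588 - 312)*1493 = 276*1493 = 412068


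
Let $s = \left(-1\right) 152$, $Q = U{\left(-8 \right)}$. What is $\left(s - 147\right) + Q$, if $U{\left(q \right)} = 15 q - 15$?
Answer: $-434$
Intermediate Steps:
$U{\left(q \right)} = -15 + 15 q$
$Q = -135$ ($Q = -15 + 15 \left(-8\right) = -15 - 120 = -135$)
$s = -152$
$\left(s - 147\right) + Q = \left(-152 - 147\right) - 135 = -299 - 135 = -434$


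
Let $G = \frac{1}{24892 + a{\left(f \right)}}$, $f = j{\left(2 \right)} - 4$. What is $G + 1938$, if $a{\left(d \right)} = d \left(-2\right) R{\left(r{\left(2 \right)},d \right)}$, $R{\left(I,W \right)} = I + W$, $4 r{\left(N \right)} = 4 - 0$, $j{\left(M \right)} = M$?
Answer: $\frac{48232945}{24888} \approx 1938.0$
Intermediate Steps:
$r{\left(N \right)} = 1$ ($r{\left(N \right)} = \frac{4 - 0}{4} = \frac{4 + 0}{4} = \frac{1}{4} \cdot 4 = 1$)
$f = -2$ ($f = 2 - 4 = -2$)
$a{\left(d \right)} = - 2 d \left(1 + d\right)$ ($a{\left(d \right)} = d \left(-2\right) \left(1 + d\right) = - 2 d \left(1 + d\right)$)
$G = \frac{1}{24888}$ ($G = \frac{1}{24892 - - 4 \left(1 - 2\right)} = \frac{1}{24892 - \left(-4\right) \left(-1\right)} = \frac{1}{24892 - 4} = \frac{1}{24888} \approx 4.018 \cdot 10^{-5}$)
$G + 1938 = \frac{1}{24888} + 1938 = \frac{48232945}{24888}$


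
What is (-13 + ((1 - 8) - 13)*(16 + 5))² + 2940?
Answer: 190429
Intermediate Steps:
(-13 + ((1 - 8) - 13)*(16 + 5))² + 2940 = (-13 + (-7 - 13)*21)² + 2940 = (-13 - 20*21)² + 2940 = (-13 - 420)² + 2940 = (-433)² + 2940 = 187489 + 2940 = 190429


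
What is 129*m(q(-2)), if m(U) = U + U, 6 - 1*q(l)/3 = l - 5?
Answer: 10062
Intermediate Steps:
q(l) = 33 - 3*l (q(l) = 18 - 3*(l - 5) = 18 - 3*(-5 + l) = 18 + (15 - 3*l) = 33 - 3*l)
m(U) = 2*U
129*m(q(-2)) = 129*(2*(33 - 3*(-2))) = 129*(2*(33 + 6)) = 129*(2*39) = 129*78 = 10062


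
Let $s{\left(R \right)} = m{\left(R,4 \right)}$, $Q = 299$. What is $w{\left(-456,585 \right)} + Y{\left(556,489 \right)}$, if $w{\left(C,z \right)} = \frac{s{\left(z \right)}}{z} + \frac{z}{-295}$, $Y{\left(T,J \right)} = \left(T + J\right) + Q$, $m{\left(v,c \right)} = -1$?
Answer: $\frac{46319656}{34515} \approx 1342.0$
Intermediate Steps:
$s{\left(R \right)} = -1$
$Y{\left(T,J \right)} = 299 + J + T$ ($Y{\left(T,J \right)} = \left(T + J\right) + 299 = \left(J + T\right) + 299 = 299 + J + T$)
$w{\left(C,z \right)} = - \frac{1}{z} - \frac{z}{295}$ ($w{\left(C,z \right)} = - \frac{1}{z} + \frac{z}{-295} = - \frac{1}{z} + z \left(- \frac{1}{295}\right) = - \frac{1}{z} - \frac{z}{295}$)
$w{\left(-456,585 \right)} + Y{\left(556,489 \right)} = \left(- \frac{1}{585} - \frac{117}{59}\right) + \left(299 + 489 + 556\right) = \left(\left(-1\right) \frac{1}{585} - \frac{117}{59}\right) + 1344 = \left(- \frac{1}{585} - \frac{117}{59}\right) + 1344 = - \frac{68504}{34515} + 1344 = \frac{46319656}{34515}$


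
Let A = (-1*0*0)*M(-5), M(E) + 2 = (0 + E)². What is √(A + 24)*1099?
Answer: 2198*√6 ≈ 5384.0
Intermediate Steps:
M(E) = -2 + E² (M(E) = -2 + (0 + E)² = -2 + E²)
A = 0 (A = (-1*0*0)*(-2 + (-5)²) = (0*0)*(-2 + 25) = 0*23 = 0)
√(A + 24)*1099 = √(0 + 24)*1099 = √24*1099 = (2*√6)*1099 = 2198*√6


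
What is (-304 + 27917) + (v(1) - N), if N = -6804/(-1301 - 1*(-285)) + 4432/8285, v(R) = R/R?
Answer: 58095406947/2104390 ≈ 27607.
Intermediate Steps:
v(R) = 1
N = 15218513/2104390 (N = -6804/(-1301 + 285) + 4432*(1/8285) = -6804/(-1016) + 4432/8285 = -6804*(-1/1016) + 4432/8285 = 1701/254 + 4432/8285 = 15218513/2104390 ≈ 7.2318)
(-304 + 27917) + (v(1) - N) = (-304 + 27917) + (1 - 1*15218513/2104390) = 27613 + (1 - 15218513/2104390) = 27613 - 13114123/2104390 = 58095406947/2104390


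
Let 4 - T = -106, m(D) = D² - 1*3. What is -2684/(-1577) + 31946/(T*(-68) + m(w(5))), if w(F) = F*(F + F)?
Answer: -37004470/7858191 ≈ -4.7090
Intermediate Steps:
w(F) = 2*F² (w(F) = F*(2*F) = 2*F²)
m(D) = -3 + D² (m(D) = D² - 3 = -3 + D²)
T = 110 (T = 4 - 1*(-106) = 4 + 106 = 110)
-2684/(-1577) + 31946/(T*(-68) + m(w(5))) = -2684/(-1577) + 31946/(110*(-68) + (-3 + (2*5²)²)) = -2684*(-1/1577) + 31946/(-7480 + (-3 + (2*25)²)) = 2684/1577 + 31946/(-7480 + (-3 + 50²)) = 2684/1577 + 31946/(-7480 + (-3 + 2500)) = 2684/1577 + 31946/(-7480 + 2497) = 2684/1577 + 31946/(-4983) = 2684/1577 + 31946*(-1/4983) = 2684/1577 - 31946/4983 = -37004470/7858191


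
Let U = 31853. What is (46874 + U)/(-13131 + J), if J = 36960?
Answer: 78727/23829 ≈ 3.3038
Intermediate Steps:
(46874 + U)/(-13131 + J) = (46874 + 31853)/(-13131 + 36960) = 78727/23829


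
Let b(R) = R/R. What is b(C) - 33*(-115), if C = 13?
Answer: 3796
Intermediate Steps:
b(R) = 1
b(C) - 33*(-115) = 1 - 33*(-115) = 1 + 3795 = 3796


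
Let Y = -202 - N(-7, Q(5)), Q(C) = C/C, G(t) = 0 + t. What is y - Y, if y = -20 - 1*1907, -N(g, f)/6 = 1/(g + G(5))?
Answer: -1722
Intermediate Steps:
G(t) = t
Q(C) = 1
N(g, f) = -6/(5 + g) (N(g, f) = -6/(g + 5) = -6/(5 + g))
y = -1927 (y = -20 - 1907 = -1927)
Y = -205 (Y = -202 - (-6)/(5 - 7) = -202 - (-6)/(-2) = -202 - (-6)*(-1)/2 = -202 - 1*3 = -202 - 3 = -205)
y - Y = -1927 - 1*(-205) = -1927 + 205 = -1722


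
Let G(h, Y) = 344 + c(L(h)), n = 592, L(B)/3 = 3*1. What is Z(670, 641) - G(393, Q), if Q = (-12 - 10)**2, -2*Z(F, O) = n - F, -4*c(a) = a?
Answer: -1211/4 ≈ -302.75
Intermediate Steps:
L(B) = 9 (L(B) = 3*(3*1) = 3*3 = 9)
c(a) = -a/4
Z(F, O) = -296 + F/2 (Z(F, O) = -(592 - F)/2 = -296 + F/2)
Q = 484 (Q = (-22)**2 = 484)
G(h, Y) = 1367/4 (G(h, Y) = 344 - 1/4*9 = 344 - 9/4 = 1367/4)
Z(670, 641) - G(393, Q) = (-296 + (1/2)*670) - 1*1367/4 = (-296 + 335) - 1367/4 = 39 - 1367/4 = -1211/4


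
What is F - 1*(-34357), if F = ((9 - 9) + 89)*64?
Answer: 40053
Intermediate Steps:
F = 5696 (F = (0 + 89)*64 = 89*64 = 5696)
F - 1*(-34357) = 5696 - 1*(-34357) = 5696 + 34357 = 40053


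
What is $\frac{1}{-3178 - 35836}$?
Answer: $- \frac{1}{39014} \approx -2.5632 \cdot 10^{-5}$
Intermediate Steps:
$\frac{1}{-3178 - 35836} = \frac{1}{-39014} = - \frac{1}{39014}$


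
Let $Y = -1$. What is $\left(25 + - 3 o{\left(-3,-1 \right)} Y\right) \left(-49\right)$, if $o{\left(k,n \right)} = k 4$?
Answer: $539$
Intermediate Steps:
$o{\left(k,n \right)} = 4 k$
$\left(25 + - 3 o{\left(-3,-1 \right)} Y\right) \left(-49\right) = \left(25 + - 3 \cdot 4 \left(-3\right) \left(-1\right)\right) \left(-49\right) = \left(25 + \left(-3\right) \left(-12\right) \left(-1\right)\right) \left(-49\right) = \left(25 + 36 \left(-1\right)\right) \left(-49\right) = \left(25 - 36\right) \left(-49\right) = \left(-11\right) \left(-49\right) = 539$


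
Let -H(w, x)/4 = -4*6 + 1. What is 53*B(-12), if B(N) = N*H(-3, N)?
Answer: -58512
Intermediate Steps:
H(w, x) = 92 (H(w, x) = -4*(-4*6 + 1) = -4*(-24 + 1) = -4*(-23) = 92)
B(N) = 92*N (B(N) = N*92 = 92*N)
53*B(-12) = 53*(92*(-12)) = 53*(-1104) = -58512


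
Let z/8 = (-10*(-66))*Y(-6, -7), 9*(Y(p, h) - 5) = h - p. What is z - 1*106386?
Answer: -241718/3 ≈ -80573.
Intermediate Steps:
Y(p, h) = 5 - p/9 + h/9 (Y(p, h) = 5 + (h - p)/9 = 5 + (-p/9 + h/9) = 5 - p/9 + h/9)
z = 77440/3 (z = 8*((-10*(-66))*(5 - ⅑*(-6) + (⅑)*(-7))) = 8*(660*(5 + ⅔ - 7/9)) = 8*(660*(44/9)) = 8*(9680/3) = 77440/3 ≈ 25813.)
z - 1*106386 = 77440/3 - 1*106386 = 77440/3 - 106386 = -241718/3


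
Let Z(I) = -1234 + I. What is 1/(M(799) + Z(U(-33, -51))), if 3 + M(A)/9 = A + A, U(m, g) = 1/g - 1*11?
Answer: 51/668609 ≈ 7.6278e-5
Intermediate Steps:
U(m, g) = -11 + 1/g (U(m, g) = 1/g - 11 = -11 + 1/g)
M(A) = -27 + 18*A (M(A) = -27 + 9*(A + A) = -27 + 9*(2*A) = -27 + 18*A)
1/(M(799) + Z(U(-33, -51))) = 1/((-27 + 18*799) + (-1234 + (-11 + 1/(-51)))) = 1/((-27 + 14382) + (-1234 + (-11 - 1/51))) = 1/(14355 + (-1234 - 562/51)) = 1/(14355 - 63496/51) = 1/(668609/51) = 51/668609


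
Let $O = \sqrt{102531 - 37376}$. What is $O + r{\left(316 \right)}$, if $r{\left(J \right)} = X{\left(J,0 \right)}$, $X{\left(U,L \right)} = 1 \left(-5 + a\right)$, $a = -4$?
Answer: $-9 + \sqrt{65155} \approx 246.25$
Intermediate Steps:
$X{\left(U,L \right)} = -9$ ($X{\left(U,L \right)} = 1 \left(-5 - 4\right) = 1 \left(-9\right) = -9$)
$O = \sqrt{65155} \approx 255.25$
$r{\left(J \right)} = -9$
$O + r{\left(316 \right)} = \sqrt{65155} - 9 = -9 + \sqrt{65155}$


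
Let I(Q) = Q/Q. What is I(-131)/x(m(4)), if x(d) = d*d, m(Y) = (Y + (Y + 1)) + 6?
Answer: 1/225 ≈ 0.0044444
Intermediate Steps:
m(Y) = 7 + 2*Y (m(Y) = (Y + (1 + Y)) + 6 = (1 + 2*Y) + 6 = 7 + 2*Y)
I(Q) = 1
x(d) = d²
I(-131)/x(m(4)) = 1/(7 + 2*4)² = 1/(7 + 8)² = 1/15² = 1/225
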